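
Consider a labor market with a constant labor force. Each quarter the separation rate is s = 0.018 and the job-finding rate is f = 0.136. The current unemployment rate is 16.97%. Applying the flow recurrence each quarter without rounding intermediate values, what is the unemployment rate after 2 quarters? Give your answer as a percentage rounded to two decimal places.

Unemployment rate after two quarters ≈ 15.47%.

With a fixed labor force, u_{t+1} = u_t + s·(1−u_t) − f·u_t = u_t·(1−s−f) + s.
Here 1−s−f = 0.846 and s = 0.018.
u_1 = 0.169700 × 0.846 + 0.018 = 0.161566.
u_2 = 0.161566 × 0.846 + 0.018 = 0.154685.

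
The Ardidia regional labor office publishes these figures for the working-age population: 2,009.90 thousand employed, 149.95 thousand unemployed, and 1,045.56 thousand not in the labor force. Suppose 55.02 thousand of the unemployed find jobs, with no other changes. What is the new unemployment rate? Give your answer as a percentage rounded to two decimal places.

Initially, labor force = 2,009.90 + 149.95 = 2,159.85 thousand, so u = 149.95/2,159.85 = 6.94%.
After the change, unemployed falls and employed rises by 55.02; labor force unchanged → E = 2,064.92, U = 94.93, labor force = 2,159.85 thousand.
New unemployment rate = 94.93 / 2,159.85 = 4.40%.

New unemployment rate ≈ 4.40%.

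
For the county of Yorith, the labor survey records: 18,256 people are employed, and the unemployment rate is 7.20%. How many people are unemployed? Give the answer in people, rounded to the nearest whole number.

Let U be the number unemployed. The labor force is E + U, and U/(E+U) = 0.0720.
So U = 0.0720 × 18,256 / (1 − 0.0720) = 1314.43 / 0.9280 ≈ 1,416.

About 1,416 are unemployed.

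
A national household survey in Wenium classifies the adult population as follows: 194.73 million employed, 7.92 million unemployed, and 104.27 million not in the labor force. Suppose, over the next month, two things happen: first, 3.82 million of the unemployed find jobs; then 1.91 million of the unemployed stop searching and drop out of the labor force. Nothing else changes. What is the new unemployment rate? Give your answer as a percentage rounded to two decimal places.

New unemployment rate ≈ 1.09%.

Initially, labor force = 194.73 + 7.92 = 202.65 million, so u = 7.92/202.65 = 3.91%.
After the first change, unemployed falls and employed rises by 3.82; labor force unchanged → E = 198.55, U = 4.10, labor force = 202.65 million.
After the second change, unemployed and labor force both fall by 1.91 → E = 198.55, U = 2.19, labor force = 200.74 million.
New unemployment rate = 2.19 / 200.74 = 1.09%.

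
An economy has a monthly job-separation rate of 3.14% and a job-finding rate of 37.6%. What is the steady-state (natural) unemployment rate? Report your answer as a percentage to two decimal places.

Steady-state unemployment rate ≈ 7.71%.

At steady state the flows balance: s·E = f·U, so U/(E+U) = s/(s+f).
u* = 3.14 / (3.14 + 37.6) = 3.14 / 40.74 = 7.71%.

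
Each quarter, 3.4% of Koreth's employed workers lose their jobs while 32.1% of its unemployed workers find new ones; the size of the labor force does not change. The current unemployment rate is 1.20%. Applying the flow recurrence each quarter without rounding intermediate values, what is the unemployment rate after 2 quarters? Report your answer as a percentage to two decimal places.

Unemployment rate after two quarters ≈ 6.09%.

With a fixed labor force, u_{t+1} = u_t + s·(1−u_t) − f·u_t = u_t·(1−s−f) + s.
Here 1−s−f = 0.645 and s = 0.034.
u_1 = 0.012000 × 0.645 + 0.034 = 0.041740.
u_2 = 0.041740 × 0.645 + 0.034 = 0.060922.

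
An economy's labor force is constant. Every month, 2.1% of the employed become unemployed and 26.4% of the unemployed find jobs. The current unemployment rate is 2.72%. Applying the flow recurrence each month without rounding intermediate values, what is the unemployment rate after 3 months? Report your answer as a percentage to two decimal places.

Unemployment rate after three months ≈ 5.67%.

With a fixed labor force, u_{t+1} = u_t + s·(1−u_t) − f·u_t = u_t·(1−s−f) + s.
Here 1−s−f = 0.715 and s = 0.021.
u_1 = 0.027200 × 0.715 + 0.021 = 0.040448.
u_2 = 0.040448 × 0.715 + 0.021 = 0.049920.
u_3 = 0.049920 × 0.715 + 0.021 = 0.056693.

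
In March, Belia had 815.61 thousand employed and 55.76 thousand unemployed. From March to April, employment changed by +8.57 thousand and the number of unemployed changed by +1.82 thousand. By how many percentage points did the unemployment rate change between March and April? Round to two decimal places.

The unemployment rate changed by +0.13 percentage points.

March: labor force = 815.61 + 55.76 = 871.37; u = 55.76/871.37 = 6.40%.
April: labor force = 824.18 + 57.58 = 881.76; u = 57.58/881.76 = 6.53%.
Change = 6.53% − 6.40% = +0.13 pp.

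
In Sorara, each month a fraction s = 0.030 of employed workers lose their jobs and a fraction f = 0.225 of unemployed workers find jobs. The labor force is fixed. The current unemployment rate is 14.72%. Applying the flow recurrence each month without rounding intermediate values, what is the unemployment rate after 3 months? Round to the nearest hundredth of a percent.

With a fixed labor force, u_{t+1} = u_t + s·(1−u_t) − f·u_t = u_t·(1−s−f) + s.
Here 1−s−f = 0.745 and s = 0.030.
u_1 = 0.147200 × 0.745 + 0.030 = 0.139664.
u_2 = 0.139664 × 0.745 + 0.030 = 0.134050.
u_3 = 0.134050 × 0.745 + 0.030 = 0.129867.

Unemployment rate after three months ≈ 12.99%.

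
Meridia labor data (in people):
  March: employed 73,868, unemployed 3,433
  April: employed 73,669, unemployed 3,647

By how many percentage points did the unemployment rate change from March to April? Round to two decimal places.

The unemployment rate changed by +0.28 percentage points.

March: labor force = 73,868 + 3,433 = 77,301; u = 3,433/77,301 = 4.44%.
April: labor force = 73,669 + 3,647 = 77,316; u = 3,647/77,316 = 4.72%.
Change = 4.72% − 4.44% = +0.28 pp.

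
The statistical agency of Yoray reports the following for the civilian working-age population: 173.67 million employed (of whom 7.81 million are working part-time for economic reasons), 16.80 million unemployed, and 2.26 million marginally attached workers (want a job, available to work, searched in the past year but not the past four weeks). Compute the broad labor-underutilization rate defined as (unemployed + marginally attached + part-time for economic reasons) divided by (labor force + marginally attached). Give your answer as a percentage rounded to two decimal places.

Broad underutilization rate ≈ 13.94%.

Labor force = 173.67 + 16.80 = 190.47 million.
Numerator = 16.80 + 2.26 + 7.81 = 26.87 million.
Denominator = 190.47 + 2.26 = 192.73 million.
Broad rate = 26.87 / 192.73 = 13.94%.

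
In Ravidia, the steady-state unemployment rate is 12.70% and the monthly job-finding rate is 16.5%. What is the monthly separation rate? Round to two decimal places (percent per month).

Separation rate ≈ 2.40% per month.

From u* = s/(s+f): s = u·f/(1−u).
s = 0.1270 × 16.5 / (1 − 0.1270) = 2.0955 / 0.8730 ≈ 2.40% per month.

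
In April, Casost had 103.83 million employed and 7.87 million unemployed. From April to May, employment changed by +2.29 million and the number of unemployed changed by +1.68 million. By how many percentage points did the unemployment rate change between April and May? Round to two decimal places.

The unemployment rate changed by +1.21 percentage points.

April: labor force = 103.83 + 7.87 = 111.70; u = 7.87/111.70 = 7.05%.
May: labor force = 106.12 + 9.55 = 115.67; u = 9.55/115.67 = 8.26%.
Change = 8.26% − 7.05% = +1.21 pp.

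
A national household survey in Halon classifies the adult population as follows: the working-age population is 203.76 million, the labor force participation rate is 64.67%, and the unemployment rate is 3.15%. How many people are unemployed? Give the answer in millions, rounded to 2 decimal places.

About 4.15 million are unemployed.

Labor force = 0.6467 × 203.76 = 131.77 million.
Unemployed = 0.0315 × 131.77 ≈ 4.15 million.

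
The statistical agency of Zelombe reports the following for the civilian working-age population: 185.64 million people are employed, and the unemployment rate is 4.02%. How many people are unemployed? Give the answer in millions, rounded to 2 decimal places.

Let U be the number unemployed. The labor force is E + U, and U/(E+U) = 0.0402.
So U = 0.0402 × 185.64 / (1 − 0.0402) = 7.4627 / 0.9598 ≈ 7.78 million.

About 7.78 million are unemployed.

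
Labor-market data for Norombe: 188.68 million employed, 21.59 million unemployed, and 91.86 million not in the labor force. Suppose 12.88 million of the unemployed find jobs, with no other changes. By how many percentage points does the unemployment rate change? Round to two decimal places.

The unemployment rate changes by −6.13 percentage points.

Initially, labor force = 188.68 + 21.59 = 210.27 million, so u = 21.59/210.27 = 10.27%.
After the change, unemployed falls and employed rises by 12.88; labor force unchanged → E = 201.56, U = 8.71, labor force = 210.27 million.
New unemployment rate = 8.71 / 210.27 = 4.14%.
Change = 4.14% − 10.27% = −6.13 percentage points.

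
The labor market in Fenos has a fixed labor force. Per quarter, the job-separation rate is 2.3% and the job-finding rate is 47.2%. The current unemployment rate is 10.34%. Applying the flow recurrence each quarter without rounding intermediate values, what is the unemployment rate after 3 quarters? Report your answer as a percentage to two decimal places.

With a fixed labor force, u_{t+1} = u_t + s·(1−u_t) − f·u_t = u_t·(1−s−f) + s.
Here 1−s−f = 0.505 and s = 0.023.
u_1 = 0.103400 × 0.505 + 0.023 = 0.075217.
u_2 = 0.075217 × 0.505 + 0.023 = 0.060985.
u_3 = 0.060985 × 0.505 + 0.023 = 0.053797.

Unemployment rate after three quarters ≈ 5.38%.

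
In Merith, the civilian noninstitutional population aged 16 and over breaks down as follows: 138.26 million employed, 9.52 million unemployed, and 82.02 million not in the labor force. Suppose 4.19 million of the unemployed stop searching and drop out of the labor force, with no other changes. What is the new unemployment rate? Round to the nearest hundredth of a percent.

New unemployment rate ≈ 3.71%.

Initially, labor force = 138.26 + 9.52 = 147.78 million, so u = 9.52/147.78 = 6.44%.
After the change, unemployed and labor force both fall by 4.19 → E = 138.26, U = 5.33, labor force = 143.59 million.
New unemployment rate = 5.33 / 143.59 = 3.71%.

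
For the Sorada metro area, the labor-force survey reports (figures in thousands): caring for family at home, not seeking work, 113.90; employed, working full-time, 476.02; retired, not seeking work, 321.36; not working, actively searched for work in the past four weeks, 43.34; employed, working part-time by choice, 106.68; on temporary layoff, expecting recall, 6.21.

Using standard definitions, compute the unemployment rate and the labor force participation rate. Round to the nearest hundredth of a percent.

Employed = 476.02 + 106.68 = 582.70 thousand.
Unemployed = 43.34 + 6.21 = 49.55 thousand (jobless and actively searching, or on temporary layoff).
Labor force = 582.70 + 49.55 = 632.25 thousand.
Not in labor force = 113.90 + 321.36 = 435.26 thousand (those not working and not actively searching are outside the labor force).
Civilian working-age population = 632.25 + 435.26 = 1,067.51 thousand.
Unemployment rate = 49.55 / 632.25 = 7.84%.
Labor force participation rate = 632.25 / 1,067.51 = 59.23%.

Unemployment rate ≈ 7.84%; labor force participation rate ≈ 59.23%.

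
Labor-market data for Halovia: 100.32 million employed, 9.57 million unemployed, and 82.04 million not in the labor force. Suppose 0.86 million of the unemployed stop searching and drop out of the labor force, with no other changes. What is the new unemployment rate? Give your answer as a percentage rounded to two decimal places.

New unemployment rate ≈ 7.99%.

Initially, labor force = 100.32 + 9.57 = 109.89 million, so u = 9.57/109.89 = 8.71%.
After the change, unemployed and labor force both fall by 0.86 → E = 100.32, U = 8.71, labor force = 109.03 million.
New unemployment rate = 8.71 / 109.03 = 7.99%.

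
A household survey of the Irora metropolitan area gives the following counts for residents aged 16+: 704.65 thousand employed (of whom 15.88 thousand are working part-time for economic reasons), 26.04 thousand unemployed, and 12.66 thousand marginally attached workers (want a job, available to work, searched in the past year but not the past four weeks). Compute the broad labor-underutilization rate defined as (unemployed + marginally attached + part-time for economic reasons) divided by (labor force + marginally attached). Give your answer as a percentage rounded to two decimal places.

Labor force = 704.65 + 26.04 = 730.69 thousand.
Numerator = 26.04 + 12.66 + 15.88 = 54.58 thousand.
Denominator = 730.69 + 12.66 = 743.35 thousand.
Broad rate = 54.58 / 743.35 = 7.34%.

Broad underutilization rate ≈ 7.34%.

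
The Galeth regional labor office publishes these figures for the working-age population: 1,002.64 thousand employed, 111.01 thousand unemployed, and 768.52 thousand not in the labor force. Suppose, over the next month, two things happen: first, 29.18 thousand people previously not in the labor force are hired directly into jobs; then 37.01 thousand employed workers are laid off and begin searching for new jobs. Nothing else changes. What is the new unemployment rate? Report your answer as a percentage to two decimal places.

Initially, labor force = 1,002.64 + 111.01 = 1,113.65 thousand, so u = 111.01/1,113.65 = 9.97%.
After the first change, employed and labor force both rise by 29.18; unemployed unchanged → E = 1,031.82, U = 111.01, labor force = 1,142.83 thousand.
After the second change, employed falls and unemployed rises by 37.01; labor force unchanged → E = 994.81, U = 148.02, labor force = 1,142.83 thousand.
New unemployment rate = 148.02 / 1,142.83 = 12.95%.

New unemployment rate ≈ 12.95%.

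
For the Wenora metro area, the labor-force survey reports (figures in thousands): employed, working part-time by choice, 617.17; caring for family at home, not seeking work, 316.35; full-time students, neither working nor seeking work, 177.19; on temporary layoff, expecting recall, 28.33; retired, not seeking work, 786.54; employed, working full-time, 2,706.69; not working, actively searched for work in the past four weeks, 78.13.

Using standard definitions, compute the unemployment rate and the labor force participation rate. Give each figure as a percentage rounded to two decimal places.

Employed = 617.17 + 2,706.69 = 3,323.86 thousand.
Unemployed = 28.33 + 78.13 = 106.46 thousand (jobless and actively searching, or on temporary layoff).
Labor force = 3,323.86 + 106.46 = 3,430.32 thousand.
Not in labor force = 316.35 + 177.19 + 786.54 = 1,280.08 thousand (those not working and not actively searching are outside the labor force).
Civilian working-age population = 3,430.32 + 1,280.08 = 4,710.40 thousand.
Unemployment rate = 106.46 / 3,430.32 = 3.10%.
Labor force participation rate = 3,430.32 / 4,710.40 = 72.82%.

Unemployment rate ≈ 3.10%; labor force participation rate ≈ 72.82%.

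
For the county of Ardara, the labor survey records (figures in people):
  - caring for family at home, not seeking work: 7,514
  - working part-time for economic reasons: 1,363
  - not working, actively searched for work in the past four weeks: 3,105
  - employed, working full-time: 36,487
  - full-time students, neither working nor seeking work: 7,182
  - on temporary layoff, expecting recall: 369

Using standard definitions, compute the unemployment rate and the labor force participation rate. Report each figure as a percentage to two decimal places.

Unemployment rate ≈ 8.41%; labor force participation rate ≈ 73.77%.

Employed = 1,363 + 36,487 = 37,850 (anyone who worked, including part-time for economic reasons, counts as employed).
Unemployed = 3,105 + 369 = 3,474 (jobless and actively searching, or on temporary layoff).
Labor force = 37,850 + 3,474 = 41,324.
Not in labor force = 7,514 + 7,182 = 14,696 (those not working and not actively searching are outside the labor force).
Civilian working-age population = 41,324 + 14,696 = 56,020.
Unemployment rate = 3,474 / 41,324 = 8.41%.
Labor force participation rate = 41,324 / 56,020 = 73.77%.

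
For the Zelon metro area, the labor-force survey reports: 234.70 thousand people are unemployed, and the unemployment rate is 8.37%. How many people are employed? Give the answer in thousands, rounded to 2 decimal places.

About 2,569.36 thousand are employed.

Labor force = U / u = 234.70 / 0.0837 ≈ 2,804.06 thousand.
Employed = labor force − unemployed = 2,804.06 − 234.70 = 2,569.36 thousand.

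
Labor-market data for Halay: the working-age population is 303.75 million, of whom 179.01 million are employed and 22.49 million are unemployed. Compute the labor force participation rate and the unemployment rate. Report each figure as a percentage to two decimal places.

Labor force participation rate ≈ 66.34%; unemployment rate ≈ 11.16%.

Labor force = employed + unemployed = 179.01 + 22.49 = 201.50 million.
Unemployment rate = 22.49 / 201.50 = 11.16%.
Labor force participation rate = 201.50 / 303.75 = 66.34%.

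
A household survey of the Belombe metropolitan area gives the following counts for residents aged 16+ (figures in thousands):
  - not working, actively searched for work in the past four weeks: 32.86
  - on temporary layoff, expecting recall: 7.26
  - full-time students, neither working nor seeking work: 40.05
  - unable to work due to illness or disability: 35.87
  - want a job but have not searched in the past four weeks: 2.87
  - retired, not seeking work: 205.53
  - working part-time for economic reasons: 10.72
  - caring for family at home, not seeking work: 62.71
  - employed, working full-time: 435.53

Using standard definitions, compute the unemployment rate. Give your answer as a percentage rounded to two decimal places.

Employed = 10.72 + 435.53 = 446.25 thousand (anyone who worked, including part-time for economic reasons, counts as employed).
Unemployed = 32.86 + 7.26 = 40.12 thousand (jobless and actively searching, or on temporary layoff).
Labor force = 446.25 + 40.12 = 486.37 thousand.
Unemployment rate = 40.12 / 486.37 = 8.25%.

Unemployment rate ≈ 8.25%.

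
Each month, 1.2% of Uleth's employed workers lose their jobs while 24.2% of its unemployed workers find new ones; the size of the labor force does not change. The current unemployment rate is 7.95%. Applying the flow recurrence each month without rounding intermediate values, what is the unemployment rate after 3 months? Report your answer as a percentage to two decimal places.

With a fixed labor force, u_{t+1} = u_t + s·(1−u_t) − f·u_t = u_t·(1−s−f) + s.
Here 1−s−f = 0.746 and s = 0.012.
u_1 = 0.079500 × 0.746 + 0.012 = 0.071307.
u_2 = 0.071307 × 0.746 + 0.012 = 0.065195.
u_3 = 0.065195 × 0.746 + 0.012 = 0.060635.

Unemployment rate after three months ≈ 6.06%.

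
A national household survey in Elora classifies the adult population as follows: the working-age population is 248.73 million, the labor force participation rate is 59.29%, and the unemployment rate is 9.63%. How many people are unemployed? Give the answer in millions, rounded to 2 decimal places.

Labor force = 0.5929 × 248.73 = 147.47 million.
Unemployed = 0.0963 × 147.47 ≈ 14.20 million.

About 14.20 million are unemployed.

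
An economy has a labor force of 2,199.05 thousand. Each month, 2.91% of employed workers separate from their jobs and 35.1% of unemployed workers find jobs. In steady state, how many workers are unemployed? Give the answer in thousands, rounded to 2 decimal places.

Steady-state unemployment rate u* = s/(s+f) = 2.91/(2.91+35.1) = 0.076559.
Unemployed = u* × labor force = 0.076559 × 2,199.05 ≈ 168.36 thousand.

About 168.36 thousand are unemployed in steady state.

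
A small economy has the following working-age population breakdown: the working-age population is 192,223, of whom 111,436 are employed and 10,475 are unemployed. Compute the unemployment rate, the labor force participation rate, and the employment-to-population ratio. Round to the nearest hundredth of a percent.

Labor force = employed + unemployed = 111,436 + 10,475 = 121,911.
Unemployment rate = 10,475 / 121,911 = 8.59%.
Labor force participation rate = 121,911 / 192,223 = 63.42%.
Employment-population ratio = 111,436 / 192,223 = 57.97%.

Unemployment rate ≈ 8.59%; labor force participation rate ≈ 63.42%; employment-population ratio ≈ 57.97%.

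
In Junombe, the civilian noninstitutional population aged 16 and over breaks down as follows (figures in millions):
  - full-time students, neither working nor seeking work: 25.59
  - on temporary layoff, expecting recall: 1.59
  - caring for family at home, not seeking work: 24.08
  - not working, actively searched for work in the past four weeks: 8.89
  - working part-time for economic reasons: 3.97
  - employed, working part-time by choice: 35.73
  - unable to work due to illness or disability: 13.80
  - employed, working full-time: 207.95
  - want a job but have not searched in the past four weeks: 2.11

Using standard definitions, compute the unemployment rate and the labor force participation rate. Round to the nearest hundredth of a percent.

Employed = 3.97 + 35.73 + 207.95 = 247.65 million (anyone who worked, including part-time for economic reasons, counts as employed).
Unemployed = 1.59 + 8.89 = 10.48 million (jobless and actively searching, or on temporary layoff).
Labor force = 247.65 + 10.48 = 258.13 million.
Not in labor force = 25.59 + 24.08 + 13.80 + 2.11 = 65.58 million (those not working and not actively searching are outside the labor force — including those who want a job but have given up searching).
Civilian working-age population = 258.13 + 65.58 = 323.71 million.
Unemployment rate = 10.48 / 258.13 = 4.06%.
Labor force participation rate = 258.13 / 323.71 = 79.74%.

Unemployment rate ≈ 4.06%; labor force participation rate ≈ 79.74%.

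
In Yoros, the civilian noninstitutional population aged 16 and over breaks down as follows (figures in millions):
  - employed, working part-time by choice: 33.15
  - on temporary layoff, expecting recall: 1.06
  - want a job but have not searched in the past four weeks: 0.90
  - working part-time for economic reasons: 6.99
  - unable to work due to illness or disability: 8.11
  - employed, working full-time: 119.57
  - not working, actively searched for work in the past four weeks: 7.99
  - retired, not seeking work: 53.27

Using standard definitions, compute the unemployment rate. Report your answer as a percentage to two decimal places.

Unemployment rate ≈ 5.36%.

Employed = 33.15 + 6.99 + 119.57 = 159.71 million (anyone who worked, including part-time for economic reasons, counts as employed).
Unemployed = 1.06 + 7.99 = 9.05 million (jobless and actively searching, or on temporary layoff).
Labor force = 159.71 + 9.05 = 168.76 million.
Unemployment rate = 9.05 / 168.76 = 5.36%.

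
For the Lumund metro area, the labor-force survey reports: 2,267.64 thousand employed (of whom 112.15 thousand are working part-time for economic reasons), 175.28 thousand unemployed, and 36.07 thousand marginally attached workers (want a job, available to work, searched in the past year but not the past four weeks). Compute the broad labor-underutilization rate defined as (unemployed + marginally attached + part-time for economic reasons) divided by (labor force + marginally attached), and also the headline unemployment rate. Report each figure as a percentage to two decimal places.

Labor force = 2,267.64 + 175.28 = 2,442.92 thousand.
Numerator = 175.28 + 36.07 + 112.15 = 323.50 thousand.
Denominator = 2,442.92 + 36.07 = 2,478.99 thousand.
Broad rate = 323.50 / 2,478.99 = 13.05%.
Headline unemployment rate = 175.28 / 2,442.92 = 7.18%.

Broad underutilization rate ≈ 13.05%; headline unemployment rate ≈ 7.18%.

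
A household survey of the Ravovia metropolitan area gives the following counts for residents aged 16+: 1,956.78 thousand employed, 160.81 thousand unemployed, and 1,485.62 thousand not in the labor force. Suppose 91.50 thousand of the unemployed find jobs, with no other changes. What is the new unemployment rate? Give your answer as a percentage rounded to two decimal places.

Initially, labor force = 1,956.78 + 160.81 = 2,117.59 thousand, so u = 160.81/2,117.59 = 7.59%.
After the change, unemployed falls and employed rises by 91.50; labor force unchanged → E = 2,048.28, U = 69.31, labor force = 2,117.59 thousand.
New unemployment rate = 69.31 / 2,117.59 = 3.27%.

New unemployment rate ≈ 3.27%.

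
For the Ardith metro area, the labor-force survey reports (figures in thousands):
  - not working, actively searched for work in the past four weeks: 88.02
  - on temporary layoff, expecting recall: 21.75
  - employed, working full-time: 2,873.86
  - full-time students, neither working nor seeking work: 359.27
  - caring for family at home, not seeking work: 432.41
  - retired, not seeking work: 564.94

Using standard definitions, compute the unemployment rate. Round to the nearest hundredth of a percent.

Unemployment rate ≈ 3.68%.

Employed = 2,873.86 thousand.
Unemployed = 88.02 + 21.75 = 109.77 thousand (jobless and actively searching, or on temporary layoff).
Labor force = 2,873.86 + 109.77 = 2,983.63 thousand.
Unemployment rate = 109.77 / 2,983.63 = 3.68%.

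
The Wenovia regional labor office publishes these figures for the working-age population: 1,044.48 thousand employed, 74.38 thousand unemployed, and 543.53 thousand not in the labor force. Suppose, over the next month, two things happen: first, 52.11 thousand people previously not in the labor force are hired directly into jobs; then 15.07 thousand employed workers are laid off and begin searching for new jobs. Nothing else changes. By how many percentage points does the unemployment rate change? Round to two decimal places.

Initially, labor force = 1,044.48 + 74.38 = 1,118.86 thousand, so u = 74.38/1,118.86 = 6.65%.
After the first change, employed and labor force both rise by 52.11; unemployed unchanged → E = 1,096.59, U = 74.38, labor force = 1,170.97 thousand.
After the second change, employed falls and unemployed rises by 15.07; labor force unchanged → E = 1,081.52, U = 89.45, labor force = 1,170.97 thousand.
New unemployment rate = 89.45 / 1,170.97 = 7.64%.
Change = 7.64% − 6.65% = +0.99 percentage points.

The unemployment rate changes by +0.99 percentage points.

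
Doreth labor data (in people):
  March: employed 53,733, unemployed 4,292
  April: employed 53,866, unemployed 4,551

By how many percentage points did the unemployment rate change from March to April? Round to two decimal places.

March: labor force = 53,733 + 4,292 = 58,025; u = 4,292/58,025 = 7.40%.
April: labor force = 53,866 + 4,551 = 58,417; u = 4,551/58,417 = 7.79%.
Change = 7.79% − 7.40% = +0.39 pp.

The unemployment rate changed by +0.39 percentage points.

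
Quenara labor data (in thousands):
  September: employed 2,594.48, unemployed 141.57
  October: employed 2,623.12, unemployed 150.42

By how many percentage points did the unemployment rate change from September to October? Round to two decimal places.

September: labor force = 2,594.48 + 141.57 = 2,736.05; u = 141.57/2,736.05 = 5.17%.
October: labor force = 2,623.12 + 150.42 = 2,773.54; u = 150.42/2,773.54 = 5.42%.
Change = 5.42% − 5.17% = +0.25 pp.

The unemployment rate changed by +0.25 percentage points.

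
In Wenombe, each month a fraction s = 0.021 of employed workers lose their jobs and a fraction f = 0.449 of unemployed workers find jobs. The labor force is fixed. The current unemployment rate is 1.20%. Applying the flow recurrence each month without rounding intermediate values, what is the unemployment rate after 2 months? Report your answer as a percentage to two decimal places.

Unemployment rate after two months ≈ 3.55%.

With a fixed labor force, u_{t+1} = u_t + s·(1−u_t) − f·u_t = u_t·(1−s−f) + s.
Here 1−s−f = 0.530 and s = 0.021.
u_1 = 0.012000 × 0.530 + 0.021 = 0.027360.
u_2 = 0.027360 × 0.530 + 0.021 = 0.035501.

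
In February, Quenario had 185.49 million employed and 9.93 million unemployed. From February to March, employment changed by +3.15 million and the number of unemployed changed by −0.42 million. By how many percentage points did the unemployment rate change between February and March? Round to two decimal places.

February: labor force = 185.49 + 9.93 = 195.42; u = 9.93/195.42 = 5.08%.
March: labor force = 188.64 + 9.51 = 198.15; u = 9.51/198.15 = 4.80%.
Change = 4.80% − 5.08% = −0.28 pp.

The unemployment rate changed by −0.28 percentage points.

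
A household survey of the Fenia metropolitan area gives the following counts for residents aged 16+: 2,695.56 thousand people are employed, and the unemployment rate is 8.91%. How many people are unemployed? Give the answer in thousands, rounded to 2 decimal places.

Let U be the number unemployed. The labor force is E + U, and U/(E+U) = 0.0891.
So U = 0.0891 × 2,695.56 / (1 − 0.0891) = 240.1744 / 0.9109 ≈ 263.67 thousand.

About 263.67 thousand are unemployed.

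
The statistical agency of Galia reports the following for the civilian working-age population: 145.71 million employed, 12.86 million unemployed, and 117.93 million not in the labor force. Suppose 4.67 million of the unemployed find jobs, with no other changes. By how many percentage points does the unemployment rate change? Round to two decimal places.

Initially, labor force = 145.71 + 12.86 = 158.57 million, so u = 12.86/158.57 = 8.11%.
After the change, unemployed falls and employed rises by 4.67; labor force unchanged → E = 150.38, U = 8.19, labor force = 158.57 million.
New unemployment rate = 8.19 / 158.57 = 5.16%.
Change = 5.16% − 8.11% = −2.95 percentage points.

The unemployment rate changes by −2.95 percentage points.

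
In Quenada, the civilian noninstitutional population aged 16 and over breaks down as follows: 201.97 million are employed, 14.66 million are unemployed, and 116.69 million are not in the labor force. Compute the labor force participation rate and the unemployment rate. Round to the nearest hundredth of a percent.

Labor force participation rate ≈ 64.99%; unemployment rate ≈ 6.77%.

Labor force = employed + unemployed = 201.97 + 14.66 = 216.63 million.
Working-age population = 216.63 + 116.69 = 333.32 million.
Unemployment rate = 14.66 / 216.63 = 6.77%.
Labor force participation rate = 216.63 / 333.32 = 64.99%.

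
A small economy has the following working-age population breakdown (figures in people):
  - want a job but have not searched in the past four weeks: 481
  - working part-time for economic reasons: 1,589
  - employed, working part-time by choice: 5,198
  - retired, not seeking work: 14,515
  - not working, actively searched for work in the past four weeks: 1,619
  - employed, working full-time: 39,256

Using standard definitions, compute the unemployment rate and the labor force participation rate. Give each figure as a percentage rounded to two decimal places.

Employed = 1,589 + 5,198 + 39,256 = 46,043 (anyone who worked, including part-time for economic reasons, counts as employed).
Unemployed = 1,619.
Labor force = 46,043 + 1,619 = 47,662.
Not in labor force = 481 + 14,515 = 14,996 (those not working and not actively searching are outside the labor force — including those who want a job but have given up searching).
Civilian working-age population = 47,662 + 14,996 = 62,658.
Unemployment rate = 1,619 / 47,662 = 3.40%.
Labor force participation rate = 47,662 / 62,658 = 76.07%.

Unemployment rate ≈ 3.40%; labor force participation rate ≈ 76.07%.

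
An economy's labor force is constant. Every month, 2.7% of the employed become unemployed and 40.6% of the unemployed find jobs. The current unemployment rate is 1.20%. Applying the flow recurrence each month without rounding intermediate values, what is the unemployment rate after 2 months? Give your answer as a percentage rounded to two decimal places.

Unemployment rate after two months ≈ 4.62%.

With a fixed labor force, u_{t+1} = u_t + s·(1−u_t) − f·u_t = u_t·(1−s−f) + s.
Here 1−s−f = 0.567 and s = 0.027.
u_1 = 0.012000 × 0.567 + 0.027 = 0.033804.
u_2 = 0.033804 × 0.567 + 0.027 = 0.046167.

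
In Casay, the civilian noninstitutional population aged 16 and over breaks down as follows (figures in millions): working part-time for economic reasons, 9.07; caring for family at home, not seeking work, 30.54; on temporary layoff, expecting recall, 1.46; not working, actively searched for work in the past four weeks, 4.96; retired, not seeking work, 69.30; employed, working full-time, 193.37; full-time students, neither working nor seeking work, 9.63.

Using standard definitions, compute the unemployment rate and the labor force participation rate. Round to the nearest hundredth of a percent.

Employed = 9.07 + 193.37 = 202.44 million (anyone who worked, including part-time for economic reasons, counts as employed).
Unemployed = 1.46 + 4.96 = 6.42 million (jobless and actively searching, or on temporary layoff).
Labor force = 202.44 + 6.42 = 208.86 million.
Not in labor force = 30.54 + 69.30 + 9.63 = 109.47 million (those not working and not actively searching are outside the labor force).
Civilian working-age population = 208.86 + 109.47 = 318.33 million.
Unemployment rate = 6.42 / 208.86 = 3.07%.
Labor force participation rate = 208.86 / 318.33 = 65.61%.

Unemployment rate ≈ 3.07%; labor force participation rate ≈ 65.61%.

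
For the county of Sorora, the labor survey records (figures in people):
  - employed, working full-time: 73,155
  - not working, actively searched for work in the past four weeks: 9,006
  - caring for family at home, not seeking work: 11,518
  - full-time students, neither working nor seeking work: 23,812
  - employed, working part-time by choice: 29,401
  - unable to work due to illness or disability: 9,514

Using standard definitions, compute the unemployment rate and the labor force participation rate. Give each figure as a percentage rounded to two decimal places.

Employed = 73,155 + 29,401 = 102,556.
Unemployed = 9,006.
Labor force = 102,556 + 9,006 = 111,562.
Not in labor force = 11,518 + 23,812 + 9,514 = 44,844 (those not working and not actively searching are outside the labor force).
Civilian working-age population = 111,562 + 44,844 = 156,406.
Unemployment rate = 9,006 / 111,562 = 8.07%.
Labor force participation rate = 111,562 / 156,406 = 71.33%.

Unemployment rate ≈ 8.07%; labor force participation rate ≈ 71.33%.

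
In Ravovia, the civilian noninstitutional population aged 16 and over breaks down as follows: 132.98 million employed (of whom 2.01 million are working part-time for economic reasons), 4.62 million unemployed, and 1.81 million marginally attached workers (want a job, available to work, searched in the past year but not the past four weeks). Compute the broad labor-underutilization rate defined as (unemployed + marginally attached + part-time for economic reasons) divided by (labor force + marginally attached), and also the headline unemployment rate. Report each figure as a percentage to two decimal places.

Labor force = 132.98 + 4.62 = 137.60 million.
Numerator = 4.62 + 1.81 + 2.01 = 8.44 million.
Denominator = 137.60 + 1.81 = 139.41 million.
Broad rate = 8.44 / 139.41 = 6.05%.
Headline unemployment rate = 4.62 / 137.60 = 3.36%.

Broad underutilization rate ≈ 6.05%; headline unemployment rate ≈ 3.36%.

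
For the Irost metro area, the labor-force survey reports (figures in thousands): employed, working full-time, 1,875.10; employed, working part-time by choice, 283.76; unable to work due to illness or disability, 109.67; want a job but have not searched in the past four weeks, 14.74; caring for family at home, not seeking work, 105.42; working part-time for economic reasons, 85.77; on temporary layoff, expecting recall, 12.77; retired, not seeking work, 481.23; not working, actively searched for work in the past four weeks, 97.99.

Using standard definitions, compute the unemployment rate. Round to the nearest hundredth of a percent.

Employed = 1,875.10 + 283.76 + 85.77 = 2,244.63 thousand (anyone who worked, including part-time for economic reasons, counts as employed).
Unemployed = 12.77 + 97.99 = 110.76 thousand (jobless and actively searching, or on temporary layoff).
Labor force = 2,244.63 + 110.76 = 2,355.39 thousand.
Unemployment rate = 110.76 / 2,355.39 = 4.70%.

Unemployment rate ≈ 4.70%.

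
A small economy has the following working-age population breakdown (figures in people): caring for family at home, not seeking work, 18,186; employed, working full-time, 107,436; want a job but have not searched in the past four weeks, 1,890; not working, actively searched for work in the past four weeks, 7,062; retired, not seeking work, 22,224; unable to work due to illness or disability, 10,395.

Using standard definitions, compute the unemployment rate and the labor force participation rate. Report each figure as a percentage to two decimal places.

Employed = 107,436.
Unemployed = 7,062.
Labor force = 107,436 + 7,062 = 114,498.
Not in labor force = 18,186 + 1,890 + 22,224 + 10,395 = 52,695 (those not working and not actively searching are outside the labor force — including those who want a job but have given up searching).
Civilian working-age population = 114,498 + 52,695 = 167,193.
Unemployment rate = 7,062 / 114,498 = 6.17%.
Labor force participation rate = 114,498 / 167,193 = 68.48%.

Unemployment rate ≈ 6.17%; labor force participation rate ≈ 68.48%.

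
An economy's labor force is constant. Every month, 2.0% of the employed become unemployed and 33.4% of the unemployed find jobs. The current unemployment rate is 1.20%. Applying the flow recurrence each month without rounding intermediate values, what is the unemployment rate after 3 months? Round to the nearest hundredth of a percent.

With a fixed labor force, u_{t+1} = u_t + s·(1−u_t) − f·u_t = u_t·(1−s−f) + s.
Here 1−s−f = 0.646 and s = 0.020.
u_1 = 0.012000 × 0.646 + 0.020 = 0.027752.
u_2 = 0.027752 × 0.646 + 0.020 = 0.037928.
u_3 = 0.037928 × 0.646 + 0.020 = 0.044501.

Unemployment rate after three months ≈ 4.45%.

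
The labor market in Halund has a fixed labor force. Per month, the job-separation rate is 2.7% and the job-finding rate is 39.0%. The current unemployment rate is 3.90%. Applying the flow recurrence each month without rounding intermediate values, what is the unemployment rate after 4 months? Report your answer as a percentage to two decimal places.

Unemployment rate after four months ≈ 6.18%.

With a fixed labor force, u_{t+1} = u_t + s·(1−u_t) − f·u_t = u_t·(1−s−f) + s.
Here 1−s−f = 0.583 and s = 0.027.
u_1 = 0.039000 × 0.583 + 0.027 = 0.049737.
u_2 = 0.049737 × 0.583 + 0.027 = 0.055997.
u_3 = 0.055997 × 0.583 + 0.027 = 0.059646.
u_4 = 0.059646 × 0.583 + 0.027 = 0.061774.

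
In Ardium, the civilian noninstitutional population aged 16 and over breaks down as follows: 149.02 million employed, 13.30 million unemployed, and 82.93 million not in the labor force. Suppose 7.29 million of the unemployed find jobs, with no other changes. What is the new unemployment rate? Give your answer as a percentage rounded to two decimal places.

Initially, labor force = 149.02 + 13.30 = 162.32 million, so u = 13.30/162.32 = 8.19%.
After the change, unemployed falls and employed rises by 7.29; labor force unchanged → E = 156.31, U = 6.01, labor force = 162.32 million.
New unemployment rate = 6.01 / 162.32 = 3.70%.

New unemployment rate ≈ 3.70%.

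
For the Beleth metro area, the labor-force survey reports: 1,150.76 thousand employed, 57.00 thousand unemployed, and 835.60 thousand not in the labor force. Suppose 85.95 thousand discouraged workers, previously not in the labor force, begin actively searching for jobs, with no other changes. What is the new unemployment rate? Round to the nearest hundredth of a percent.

Initially, labor force = 1,150.76 + 57.00 = 1,207.76 thousand, so u = 57.00/1,207.76 = 4.72%.
After the change, unemployed and labor force both rise by 85.95 → E = 1,150.76, U = 142.95, labor force = 1,293.71 thousand.
New unemployment rate = 142.95 / 1,293.71 = 11.05%.

New unemployment rate ≈ 11.05%.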